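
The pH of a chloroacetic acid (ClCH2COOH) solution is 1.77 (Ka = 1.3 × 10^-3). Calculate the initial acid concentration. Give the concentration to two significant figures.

C₀ = 2.4 × 10^-1 M

[H+] = 10^(-1.77) = 1.70 × 10^-2 M = x
Ka = x²/(C₀ − x) ⇒ C₀ = x + x²/Ka
C₀ = 1.70 × 10^-2 + (1.70 × 10^-2)²/(1.3 × 10^-3) = 2.39 × 10^-1 M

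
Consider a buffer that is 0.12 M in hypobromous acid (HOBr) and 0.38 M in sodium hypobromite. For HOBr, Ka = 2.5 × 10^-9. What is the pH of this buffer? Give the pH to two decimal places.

pH = 9.10

pKa = −log(2.5 × 10^-9) = 8.602
pH = pKa + log([A⁻]/[HA]) = 8.602 + log(0.38/0.12)
pH = 8.602 + (+0.501) = 9.10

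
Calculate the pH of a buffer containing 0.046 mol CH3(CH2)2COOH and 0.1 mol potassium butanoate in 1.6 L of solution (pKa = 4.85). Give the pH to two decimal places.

Henderson–Hasselbalch: pH = pKa + log([CH3(CH2)2COO-]/[CH3(CH2)2COOH]) = 4.85 + log(0.1/0.046)
pH = 4.85 + (+0.337) = 5.19

pH = 5.19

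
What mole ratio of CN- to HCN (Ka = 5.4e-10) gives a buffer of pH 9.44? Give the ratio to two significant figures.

pKa = -log(5.4 × 10^-10) = 9.268
pH = pKa + log(r) ⇒ log(r) = 9.44 − 9.268 = +0.172
r = [CN-]/[HCN] = 10^(+0.172) = 1.49

ratio = 1.5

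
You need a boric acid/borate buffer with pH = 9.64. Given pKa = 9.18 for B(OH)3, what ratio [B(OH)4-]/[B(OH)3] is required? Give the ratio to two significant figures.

pH = pKa + log(r) ⇒ log(r) = 9.64 − 9.18 = +0.46
r = [B(OH)4-]/[B(OH)3] = 10^(+0.46) = 2.88

ratio = 2.9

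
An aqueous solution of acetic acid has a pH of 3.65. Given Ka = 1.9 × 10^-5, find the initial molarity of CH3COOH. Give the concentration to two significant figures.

[H+] = 10^(-3.65) = 2.24 × 10^-4 M = x
Ka = x²/(C₀ − x) ⇒ C₀ = x + x²/Ka
C₀ = 2.24 × 10^-4 + (2.24 × 10^-4)²/(1.9 × 10^-5) = 2.86 × 10^-3 M

C₀ = 2.9 × 10^-3 M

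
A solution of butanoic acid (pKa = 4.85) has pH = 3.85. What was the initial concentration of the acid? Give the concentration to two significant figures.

[H+] = 10^(-3.85) = 1.41 × 10^-4 M = x
Ka = 10^(−4.85) = 1.41 × 10^-5
Ka = x²/(C₀ − x) ⇒ C₀ = x + x²/Ka
C₀ = 1.41 × 10^-4 + (1.41 × 10^-4)²/(1.41 × 10^-5) = 1.55 × 10^-3 M

C₀ = 1.6 × 10^-3 M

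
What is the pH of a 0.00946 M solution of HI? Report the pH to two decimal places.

pH = 2.02

HI is a strong acid and dissociates completely, so [H+] = 0.00946 M.
pH = -log(0.00946) = 2.02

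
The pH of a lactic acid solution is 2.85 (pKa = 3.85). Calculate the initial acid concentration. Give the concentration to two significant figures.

C₀ = 1.6 × 10^-2 M

[H+] = 10^(-2.85) = 1.41 × 10^-3 M = x
Ka = 10^(−3.85) = 1.41 × 10^-4
Ka = x²/(C₀ − x) ⇒ C₀ = x + x²/Ka
C₀ = 1.41 × 10^-3 + (1.41 × 10^-3)²/(1.41 × 10^-4) = 1.55 × 10^-2 M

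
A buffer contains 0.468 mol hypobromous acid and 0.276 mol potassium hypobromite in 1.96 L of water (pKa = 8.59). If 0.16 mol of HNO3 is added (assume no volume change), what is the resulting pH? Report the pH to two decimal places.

pH = 7.86

After neutralization: n(HOBr) = 0.628 mol, n(OBr-) = 0.116 mol.
pH = pKa + log([A⁻]/[HA]) = 8.59 + log(0.116/0.628) = 8.59 -0.734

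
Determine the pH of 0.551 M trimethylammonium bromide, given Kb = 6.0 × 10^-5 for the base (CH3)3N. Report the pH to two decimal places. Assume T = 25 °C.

pH = 5.02

(CH3)3NH+ is the conjugate acid of the weak base (CH3)3N.
Ka = Kw/Kb = 1.0×10^-14 / 6.0 × 10^-5 = 1.67 × 10^-10
From the ICE table, Ka = [H+]²/(0.551 − [H+]) = 1.67 × 10^-10.
Neglecting [H+] in the denominator: [H+] = √(1.67 × 10^-10 × 0.551) = 9.59 × 10^-6 M
Check: 0.0017% ionized — well under 5%, approximation valid.
pH = −log[H+] = −log(9.59 × 10^-6) = 5.02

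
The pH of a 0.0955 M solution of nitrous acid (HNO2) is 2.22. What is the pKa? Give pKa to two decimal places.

[H+] = 10^(-2.22) = 6.03 × 10^-3 M
At equilibrium [HA] = 0.0955 − 6.03 × 10^-3 = 8.95 × 10^-2 M
Ka = [H+][A-]/[HA] = (6.03 × 10^-3)² / 8.95 × 10^-2 = 4.06 × 10^-4
pKa = -log(4.06 × 10^-4) = 3.39

pKa = 3.39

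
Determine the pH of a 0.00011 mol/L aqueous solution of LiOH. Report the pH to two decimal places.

pH = 10.04

LiOH is a strong base; [OH-] = 0.00011 M.
pOH = -log(0.00011) = 3.96
pH = 14.00 - 3.96 = 10.04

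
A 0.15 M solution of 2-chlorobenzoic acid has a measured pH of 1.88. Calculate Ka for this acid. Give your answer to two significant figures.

Ka = 1.3 × 10^-3

[H+] = 10^(-1.88) = 1.32 × 10^-2 M
At equilibrium [HA] = 0.15 − 1.32 × 10^-2 = 1.37 × 10^-1 M
Ka = [H+][A-]/[HA] = (1.32 × 10^-2)² / 1.37 × 10^-1 = 1.3 × 10^-3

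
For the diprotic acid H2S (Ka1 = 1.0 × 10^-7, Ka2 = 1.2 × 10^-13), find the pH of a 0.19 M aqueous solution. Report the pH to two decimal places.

pH = 3.86

Since Ka1 ≫ Ka2, the first ionization dominates [H+].
Ka1 = x²/(0.19 − x) = 1.0 × 10^-7
x ≈ √(1.0 × 10^-7 × 0.19) = 1.38 × 10^-4 M
pH = −log(1.38 × 10^-4) = 3.86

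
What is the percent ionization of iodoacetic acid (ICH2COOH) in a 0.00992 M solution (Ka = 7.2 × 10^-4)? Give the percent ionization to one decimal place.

ICH2COOH ⇌ ICH2COO- + H+; let x = [H+] at equilibrium.
Solve x² + 0.00072x − 7.14e-06 = 0 → x = 2.34 × 10^-3 M
Fraction ionized = 2.34 × 10^-3 / 0.00992 = 0.2359 → 23.6%

23.6%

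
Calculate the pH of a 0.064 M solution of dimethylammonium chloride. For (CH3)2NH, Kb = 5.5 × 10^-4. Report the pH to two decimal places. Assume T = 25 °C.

pH = 5.97

(CH3)2NH2+ is the conjugate acid of the weak base (CH3)2NH.
Ka = Kw/Kb = 1.0×10^-14 / 5.5 × 10^-4 = 1.82 × 10^-11
From the ICE table, Ka = x²/(0.064 − x) = 1.82 × 10^-11.
Since Ka ≪ C₀, x ≈ √(Ka·C₀) = 1.08 × 10^-6 M.
Check: 0.0017% ionized — well under 5%, approximation valid.
pH = −log(1.08 × 10^-6) = 5.97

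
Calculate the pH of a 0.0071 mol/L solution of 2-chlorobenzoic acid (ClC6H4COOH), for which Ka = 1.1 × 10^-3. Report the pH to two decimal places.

pH = 2.64

ClC6H4COOH ⇌ ClC6H4COO- + H+
Ka = [H+]²/(0.0071 − [H+]) = 1.1 × 10^-3
The 5% rule fails; solving [H+]² + Ka·[H+] − Ka·C₀ = 0 exactly:
[H+] = [−0.0011 + √(0.0011² + 3.12e-05)]/2 = 2.30 × 10^-3 M
pH = −log(2.30 × 10^-3) = 2.64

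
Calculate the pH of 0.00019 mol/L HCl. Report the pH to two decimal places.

pH = 3.72

HCl is a strong acid and dissociates completely, so [H+] = 0.00019 M.
pH = -log(0.00019) = 3.72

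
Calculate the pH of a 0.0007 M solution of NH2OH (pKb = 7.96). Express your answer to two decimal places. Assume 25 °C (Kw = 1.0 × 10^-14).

NH2OH + H2O ⇌ NH3OH+ + OH-
Kb = 10^(−7.96) = 1.10 × 10^-8
Let x = [OH-] at equilibrium. Kb = x²/(0.0007 − x).
Since Kb ≪ C₀, x ≈ √(Kb·C₀) = 2.77 × 10^-6 M.
(x/C₀ = 0.4% < 5%, so the approximation holds.)
pOH = −log(2.77 × 10^-6) = 5.56; pH = 14.00 − 5.56 = 8.44

pH = 8.44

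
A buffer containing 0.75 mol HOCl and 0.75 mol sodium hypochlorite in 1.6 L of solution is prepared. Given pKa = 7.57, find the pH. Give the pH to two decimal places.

pH = 7.57

pH = pKa + log([A⁻]/[HA]) = 7.57 + log(0.75/0.75)
pH = 7.57 + (+0.000) = 7.57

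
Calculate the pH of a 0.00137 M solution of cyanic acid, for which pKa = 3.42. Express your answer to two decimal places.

HOCN ⇌ OCN- + H+
Ka = 10^(−3.42) = 3.80 × 10^-4
From the ICE table, Ka = [H+]²/(0.00137 − [H+]) = 3.80 × 10^-4.
The 5% rule fails; solving [H+]² + Ka·[H+] − Ka·C₀ = 0 exactly:
[H+] = (−Ka + √(Ka² + 4·Ka·C₀))/2 = 5.56 × 10^-4 M
pH = −log[H+] = −log(5.56 × 10^-4) = 3.25

pH = 3.25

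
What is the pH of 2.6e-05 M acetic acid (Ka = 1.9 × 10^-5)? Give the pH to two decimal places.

CH3COOH ⇌ CH3COO- + H+
Ka = [H+]²/(2.6e-05 − [H+]) = 1.9 × 10^-5
Here C₀/Ka ≈ 1.37, so the small-[H+] approximation fails. Use the quadratic:
[H+] = [−1.9e-05 + √(1.9e-05² + 1.98e-09)]/2 = 1.47 × 10^-5 M
pH = −log(1.47 × 10^-5) = 4.83

pH = 4.83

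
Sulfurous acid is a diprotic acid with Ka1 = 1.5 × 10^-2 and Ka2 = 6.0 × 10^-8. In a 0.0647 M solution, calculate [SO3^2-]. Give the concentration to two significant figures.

First ionization gives [H+] ≈ [HSO3-] = 2.45 × 10^-2 M.
Second step: Ka2 = [H+][SO3^2-]/[HSO3-] ≈ [SO3^2-] (since [H+] ≈ [HSO3-]).
So [SO3^2-] ≈ Ka2.

6.0 × 10^-8 M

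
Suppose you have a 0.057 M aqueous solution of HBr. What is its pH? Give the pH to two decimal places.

pH = 1.24

HBr is a strong acid and dissociates completely, so [H+] = 0.057 M.
pH = -log(0.057) = 1.24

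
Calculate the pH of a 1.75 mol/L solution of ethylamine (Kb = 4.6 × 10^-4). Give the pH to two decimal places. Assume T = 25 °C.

C2H5NH2 + H2O ⇌ C2H5NH3+ + OH-
Kb = [OH-]²/(1.75 − [OH-]) = 4.6 × 10^-4
Neglecting [OH-] in the denominator: [OH-] = √(4.6 × 10^-4 × 1.75) = 2.84 × 10^-2 M
pOH = 1.55, so pH = 14.00 − pOH = 12.45

pH = 12.45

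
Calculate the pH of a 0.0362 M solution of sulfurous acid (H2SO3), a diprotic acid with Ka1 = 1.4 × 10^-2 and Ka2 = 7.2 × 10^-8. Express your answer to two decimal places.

pH = 1.78

Since Ka1 ≫ Ka2, the first ionization dominates [H+].
Ka1 = x²/(0.0362 − x) = 1.4 × 10^-2
Solving the quadratic: x = (−Ka1 + √(Ka1² + 4·Ka1·C₀))/2 = 1.66 × 10^-2 M
pH = −log(1.66 × 10^-2) = 1.78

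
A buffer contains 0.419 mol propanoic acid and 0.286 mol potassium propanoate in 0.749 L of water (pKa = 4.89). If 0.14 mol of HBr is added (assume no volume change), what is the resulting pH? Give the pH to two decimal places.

pH = 4.31

After neutralization: n(CH3CH2COOH) = 0.559 mol, n(CH3CH2COO-) = 0.146 mol.
Henderson–Hasselbalch with mole ratio 0.146/0.559: pH = 4.89 + (-0.583)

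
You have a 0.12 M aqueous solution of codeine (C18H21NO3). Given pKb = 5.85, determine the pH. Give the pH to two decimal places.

C18H21NO3 + H2O ⇌ C18H22NO3+ + OH-
Kb = 10^(−5.85) = 1.41 × 10^-6
From the ICE table, Kb = [OH-]²/(0.12 − [OH-]) = 1.41 × 10^-6.
Neglecting [OH-] in the denominator: [OH-] = √(1.41 × 10^-6 × 0.12) = 4.11 × 10^-4 M
pOH = −log(4.11 × 10^-4) = 3.39; pH = 14.00 − 3.39 = 10.61

pH = 10.61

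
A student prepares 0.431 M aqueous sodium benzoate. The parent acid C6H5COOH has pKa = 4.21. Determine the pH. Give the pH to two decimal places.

C6H5COO- is the conjugate base of the weak acid C6H5COOH.
Ka = 10^(−4.21) = 6.17 × 10^-5
Kb = Kw/Ka = 1.0×10^-14 / 6.17 × 10^-5 = 1.62 × 10^-10
Let x = [OH-] at equilibrium. Kb = x²/(0.431 − x).
Assume x ≪ 0.431: x ≈ √(1.62 × 10^-10 × 0.431) = 8.36 × 10^-6 M
pOH = 5.08, so pH = 14.00 − pOH = 8.92

pH = 8.92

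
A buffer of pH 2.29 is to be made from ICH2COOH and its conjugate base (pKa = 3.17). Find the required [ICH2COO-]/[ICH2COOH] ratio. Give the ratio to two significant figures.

pH = pKa + log(r) ⇒ log(r) = 2.29 − 3.17 = -0.88
r = [ICH2COO-]/[ICH2COOH] = 10^(-0.88) = 0.132

ratio = 0.13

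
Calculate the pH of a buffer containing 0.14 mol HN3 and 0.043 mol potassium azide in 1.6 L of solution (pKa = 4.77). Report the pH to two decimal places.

pH = 4.26

pH = pKa + log([A⁻]/[HA]) = 4.77 + log(0.043/0.14)
pH = 4.77 + (-0.513) = 4.26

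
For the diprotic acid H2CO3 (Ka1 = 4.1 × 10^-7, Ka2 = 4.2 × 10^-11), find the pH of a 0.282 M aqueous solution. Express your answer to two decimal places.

Ka1 ≫ Ka2, so treat the first dissociation as the only significant source of H+.
Ka1 = x²/(0.282 − x) = 4.1 × 10^-7
x ≈ √(4.1 × 10^-7 × 0.282) = 3.40 × 10^-4 M
pH = −log(3.40 × 10^-4) = 3.47

pH = 3.47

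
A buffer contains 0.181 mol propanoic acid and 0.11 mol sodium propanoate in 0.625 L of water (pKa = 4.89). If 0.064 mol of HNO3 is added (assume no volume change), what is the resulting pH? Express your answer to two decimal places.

pH = 4.16

After neutralization: n(CH3CH2COOH) = 0.245 mol, n(CH3CH2COO-) = 0.046 mol.
Henderson–Hasselbalch with mole ratio 0.046/0.245: pH = 4.89 + (-0.726)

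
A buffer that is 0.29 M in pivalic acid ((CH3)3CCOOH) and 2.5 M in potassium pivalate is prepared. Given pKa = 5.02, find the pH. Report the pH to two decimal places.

Henderson–Hasselbalch: pH = pKa + log([(CH3)3CCOO-]/[(CH3)3CCOOH]) = 5.02 + log(2.5/0.29)
pH = 5.02 + (+0.936) = 5.96

pH = 5.96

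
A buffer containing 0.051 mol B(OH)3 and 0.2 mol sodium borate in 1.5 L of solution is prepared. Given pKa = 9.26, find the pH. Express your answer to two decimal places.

pH = 9.85

pH = pKa + log([A⁻]/[HA]) = 9.26 + log(0.2/0.051)
pH = 9.26 + (+0.593) = 9.85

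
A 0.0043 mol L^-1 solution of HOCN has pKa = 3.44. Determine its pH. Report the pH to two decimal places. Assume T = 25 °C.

HOCN ⇌ OCN- + H+
Ka = 10^(−3.44) = 3.63 × 10^-4
Ka = x²/(0.0043 − x) = 3.63 × 10^-4
The 5% rule fails; solving x² + Ka·x − Ka·C₀ = 0 exactly:
x = [−0.000363 + √(0.000363² + 6.24e-06)]/2 = 1.08 × 10^-3 M
pH = −log[H+] = −log(1.08 × 10^-3) = 2.97

pH = 2.97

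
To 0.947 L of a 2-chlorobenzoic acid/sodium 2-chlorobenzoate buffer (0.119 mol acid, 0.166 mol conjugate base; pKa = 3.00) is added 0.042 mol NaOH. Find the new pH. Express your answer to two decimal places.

OH- converts ClC6H4COOH to ClC6H4COO-: ClC6H4COOH → 0.077 mol, ClC6H4COO- → 0.208 mol.
pH = pKa + log(n_ClC6H4COO-/n_ClC6H4COOH) = 3.00 + log(0.208/0.077) = 3.00 + (+0.432)

pH = 3.43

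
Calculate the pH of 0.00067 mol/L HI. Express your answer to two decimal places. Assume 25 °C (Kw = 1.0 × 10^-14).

HI is a strong acid and dissociates completely, so [H+] = 0.00067 M.
pH = -log(0.00067) = 3.17

pH = 3.17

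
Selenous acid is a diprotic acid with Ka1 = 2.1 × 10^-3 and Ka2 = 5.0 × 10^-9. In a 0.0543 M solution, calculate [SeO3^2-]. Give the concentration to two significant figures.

5.0 × 10^-9 M

First ionization gives [H+] ≈ [HSeO3-] = 9.68 × 10^-3 M.
Second step: Ka2 = [H+][SeO3^2-]/[HSeO3-] ≈ [SeO3^2-] (since [H+] ≈ [HSeO3-]).
So [SeO3^2-] ≈ Ka2.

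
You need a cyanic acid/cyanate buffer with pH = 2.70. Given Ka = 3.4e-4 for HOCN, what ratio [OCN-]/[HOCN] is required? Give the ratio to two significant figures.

pKa = -log(3.4 × 10^-4) = 3.469
pH = pKa + log(r) ⇒ log(r) = 2.70 − 3.469 = -0.769
r = [OCN-]/[HOCN] = 10^(-0.769) = 0.17

ratio = 0.17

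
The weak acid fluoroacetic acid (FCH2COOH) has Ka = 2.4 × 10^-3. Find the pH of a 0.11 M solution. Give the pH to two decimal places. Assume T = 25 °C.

pH = 1.82

FCH2COOH ⇌ FCH2COO- + H+
Ka = [H+]²/(0.11 − [H+]) = 2.4 × 10^-3
Here C₀/Ka ≈ 45.8, so the small-[H+] approximation fails. Use the quadratic:
[H+] = [−0.0024 + √(0.0024² + 0.00106)]/2 = 1.51 × 10^-2 M
pH = −log(1.51 × 10^-2) = 1.82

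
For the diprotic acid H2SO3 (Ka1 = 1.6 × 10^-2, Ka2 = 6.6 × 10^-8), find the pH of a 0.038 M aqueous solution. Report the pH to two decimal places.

pH = 1.75

Since Ka1 ≫ Ka2, the first ionization dominates [H+].
Ka1 = x²/(0.038 − x) = 1.6 × 10^-2
Solving the quadratic: x = (−Ka1 + √(Ka1² + 4·Ka1·C₀))/2 = 1.79 × 10^-2 M
pH = −log(1.79 × 10^-2) = 1.75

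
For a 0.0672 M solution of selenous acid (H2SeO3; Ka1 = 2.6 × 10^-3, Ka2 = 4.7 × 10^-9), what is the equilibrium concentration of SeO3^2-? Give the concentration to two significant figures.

First ionization gives [H+] ≈ [HSeO3-] = 1.20 × 10^-2 M.
Second step: Ka2 = [H+][SeO3^2-]/[HSeO3-] ≈ [SeO3^2-] (since [H+] ≈ [HSeO3-]).
So [SeO3^2-] ≈ Ka2.

4.7 × 10^-9 M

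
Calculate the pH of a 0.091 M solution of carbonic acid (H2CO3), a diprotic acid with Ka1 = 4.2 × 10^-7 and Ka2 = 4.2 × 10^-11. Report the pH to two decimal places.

Ka1 ≫ Ka2, so treat the first dissociation as the only significant source of H+.
Ka1 = x²/(0.091 − x) = 4.2 × 10^-7
x ≈ √(4.2 × 10^-7 × 0.091) = 1.95 × 10^-4 M
pH = −log(1.95 × 10^-4) = 3.71

pH = 3.71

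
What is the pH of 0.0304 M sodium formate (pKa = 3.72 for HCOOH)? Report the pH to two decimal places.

pH = 8.10

HCOO- is the conjugate base of the weak acid HCOOH.
Ka = 10^(−3.72) = 1.91 × 10^-4
Kb = Kw/Ka = 1.0×10^-14 / 1.91 × 10^-4 = 5.24 × 10^-11
From the ICE table, Kb = [OH-]²/(0.0304 − [OH-]) = 5.24 × 10^-11.
Neglecting [OH-] in the denominator: [OH-] = √(5.24 × 10^-11 × 0.0304) = 1.26 × 10^-6 M
pOH = −log(1.26 × 10^-6) = 5.90; pH = 14.00 − 5.90 = 8.10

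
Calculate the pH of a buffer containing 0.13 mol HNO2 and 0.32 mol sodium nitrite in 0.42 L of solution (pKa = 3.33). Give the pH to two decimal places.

pH = 3.72

Using pH = pKa + log([base]/[acid]) with [base]/[acid] = 0.32/0.13:
pH = 3.33 + (+0.391) = 3.72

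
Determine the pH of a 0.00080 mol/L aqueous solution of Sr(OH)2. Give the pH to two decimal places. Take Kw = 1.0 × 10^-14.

pH = 11.20

Sr(OH)2 is a strong base (each formula unit releases 2 OH-); [OH-] = 0.0016 M.
pOH = -log(0.0016) = 2.80
pH = 14.00 - 2.80 = 11.20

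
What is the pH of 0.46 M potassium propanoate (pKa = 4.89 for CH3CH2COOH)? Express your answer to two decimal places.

pH = 9.28

CH3CH2COO- is the conjugate base of the weak acid CH3CH2COOH.
Ka = 10^(−4.89) = 1.29 × 10^-5
Kb = Kw/Ka = 1.0×10^-14 / 1.29 × 10^-5 = 7.75 × 10^-10
Kb = x²/(0.46 − x) = 7.75 × 10^-10
Assume x ≪ 0.46: x ≈ √(7.75 × 10^-10 × 0.46) = 1.89 × 10^-5 M
(x/C₀ = 0.0041% < 5%, so the approximation holds.)
pOH = 4.72, so pH = 14.00 − pOH = 9.28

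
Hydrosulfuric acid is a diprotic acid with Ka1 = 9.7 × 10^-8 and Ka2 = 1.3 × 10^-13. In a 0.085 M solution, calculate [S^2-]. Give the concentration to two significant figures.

First ionization gives [H+] ≈ [HS-] = 9.08 × 10^-5 M.
Second step: Ka2 = [H+][S^2-]/[HS-] ≈ [S^2-] (since [H+] ≈ [HS-]).
So [S^2-] ≈ Ka2.

1.3 × 10^-13 M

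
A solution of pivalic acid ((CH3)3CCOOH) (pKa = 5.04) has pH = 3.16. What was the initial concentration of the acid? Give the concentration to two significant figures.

[H+] = 10^(-3.16) = 6.92 × 10^-4 M = x
Ka = 10^(−5.04) = 9.12 × 10^-6
Ka = x²/(C₀ − x) ⇒ C₀ = x + x²/Ka
C₀ = 6.92 × 10^-4 + (6.92 × 10^-4)²/(9.12 × 10^-6) = 5.32 × 10^-2 M

C₀ = 5.3 × 10^-2 M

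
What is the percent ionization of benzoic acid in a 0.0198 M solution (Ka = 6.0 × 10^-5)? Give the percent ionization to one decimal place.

C6H5COOH ⇌ C6H5COO- + H+; let x = [H+] at equilibrium.
Ka = x²/(C₀ − x); solving the quadratic gives x = 1.06 × 10^-3 M.
Fraction ionized = 1.06 × 10^-3 / 0.0198 = 0.0535 → 5.4%

5.4%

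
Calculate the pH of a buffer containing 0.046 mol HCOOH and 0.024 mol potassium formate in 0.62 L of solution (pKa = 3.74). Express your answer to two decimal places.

pH = 3.46

Using pH = pKa + log([base]/[acid]) with [base]/[acid] = 0.024/0.046:
pH = 3.74 + (-0.283) = 3.46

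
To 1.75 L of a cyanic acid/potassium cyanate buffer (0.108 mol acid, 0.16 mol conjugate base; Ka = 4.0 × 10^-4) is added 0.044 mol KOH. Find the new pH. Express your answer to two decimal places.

pH = 3.90

OH- converts HOCN to OCN-: HOCN → 0.064 mol, OCN- → 0.204 mol.
pKa = −log(4.0 × 10^-4) = 3.398
pH = pKa + log([A⁻]/[HA]) = 3.398 + log(0.204/0.064) = 3.398 +0.503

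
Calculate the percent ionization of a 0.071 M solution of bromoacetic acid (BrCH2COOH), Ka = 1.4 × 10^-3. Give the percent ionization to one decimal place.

13.1%

BrCH2COOH ⇌ BrCH2COO- + H+; let x = [H+] at equilibrium.
Ka = x²/(C₀ − x); solving the quadratic gives x = 9.29 × 10^-3 M.
Fraction ionized = 9.29 × 10^-3 / 0.071 = 0.1308 → 13.1%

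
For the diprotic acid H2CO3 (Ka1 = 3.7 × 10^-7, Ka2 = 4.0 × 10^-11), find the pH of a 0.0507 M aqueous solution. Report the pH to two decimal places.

pH = 3.86

Since Ka1 ≫ Ka2, the first ionization dominates [H+].
Ka1 = x²/(0.0507 − x) = 3.7 × 10^-7
x ≈ √(3.7 × 10^-7 × 0.0507) = 1.37 × 10^-4 M
pH = −log(1.37 × 10^-4) = 3.86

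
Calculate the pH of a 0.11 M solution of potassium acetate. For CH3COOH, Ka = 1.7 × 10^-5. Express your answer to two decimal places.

CH3COO- is the conjugate base of the weak acid CH3COOH.
Kb = Kw/Ka = 1.0×10^-14 / 1.7 × 10^-5 = 5.88 × 10^-10
Kb = [OH-]²/(0.11 − [OH-]) = 5.88 × 10^-10
Since Kb ≪ C₀, [OH-] ≈ √(Kb·C₀) = 8.04 × 10^-6 M.
pOH = 5.09, so pH = 14.00 − pOH = 8.91

pH = 8.91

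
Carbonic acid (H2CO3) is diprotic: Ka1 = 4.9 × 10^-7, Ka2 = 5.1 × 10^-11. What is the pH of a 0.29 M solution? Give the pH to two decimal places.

Since Ka1 ≫ Ka2, the first ionization dominates [H+].
Ka1 = x²/(0.29 − x) = 4.9 × 10^-7
x ≈ √(4.9 × 10^-7 × 0.29) = 3.77 × 10^-4 M
pH = −log(3.77 × 10^-4) = 3.42

pH = 3.42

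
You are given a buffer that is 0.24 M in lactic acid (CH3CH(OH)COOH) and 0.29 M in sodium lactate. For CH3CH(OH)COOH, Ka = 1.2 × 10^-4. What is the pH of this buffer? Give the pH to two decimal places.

pH = 4.00

pKa = −log(1.2 × 10^-4) = 3.921
Henderson–Hasselbalch: pH = pKa + log([CH3CH(OH)COO-]/[CH3CH(OH)COOH]) = 3.921 + log(0.29/0.24)
pH = 3.921 + (+0.082) = 4.00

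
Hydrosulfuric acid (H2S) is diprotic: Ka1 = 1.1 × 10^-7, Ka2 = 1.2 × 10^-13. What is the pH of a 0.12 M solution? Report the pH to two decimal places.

Since Ka1 ≫ Ka2, the first ionization dominates [H+].
Ka1 = x²/(0.12 − x) = 1.1 × 10^-7
x ≈ √(1.1 × 10^-7 × 0.12) = 1.15 × 10^-4 M
pH = −log(1.15 × 10^-4) = 3.94

pH = 3.94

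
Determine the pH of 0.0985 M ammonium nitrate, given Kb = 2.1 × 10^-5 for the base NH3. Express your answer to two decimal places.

NH4+ is the conjugate acid of the weak base NH3.
Ka = Kw/Kb = 1.0×10^-14 / 2.1 × 10^-5 = 4.76 × 10^-10
From the ICE table, Ka = [H+]²/(0.0985 − [H+]) = 4.76 × 10^-10.
Neglecting [H+] in the denominator: [H+] = √(4.76 × 10^-10 × 0.0985) = 6.85 × 10^-6 M
([H+]/C₀ = 0.007% < 5%, so the approximation holds.)
pH = −log(6.85 × 10^-6) = 5.16

pH = 5.16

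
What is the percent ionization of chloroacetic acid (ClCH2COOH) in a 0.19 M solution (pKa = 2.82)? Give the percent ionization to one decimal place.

ClCH2COOH ⇌ ClCH2COO- + H+; let x = [H+] at equilibrium.
Ka = 10^(−2.82) = 1.51 × 10^-3
Ka = x²/(C₀ − x); solving the quadratic gives x = 1.62 × 10^-2 M.
Fraction ionized = 1.62 × 10^-2 / 0.19 = 0.0853 → 8.5%

8.5%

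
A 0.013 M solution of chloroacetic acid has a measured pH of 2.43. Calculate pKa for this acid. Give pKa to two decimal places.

[H+] = 10^(-2.43) = 3.72 × 10^-3 M
At equilibrium [HA] = 0.013 − 3.72 × 10^-3 = 9.28 × 10^-3 M
Ka = [H+][A-]/[HA] = (3.72 × 10^-3)² / 9.28 × 10^-3 = 1.49 × 10^-3
pKa = -log(1.49 × 10^-3) = 2.83

pKa = 2.83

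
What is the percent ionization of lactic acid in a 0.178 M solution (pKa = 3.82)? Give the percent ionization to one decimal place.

CH3CH(OH)COOH ⇌ CH3CH(OH)COO- + H+; let x = [H+] at equilibrium.
Ka = 10^(−3.82) = 1.51 × 10^-4
x ≈ √(Ka·C₀) = √(1.51 × 10^-4 × 0.178) = 5.18 × 10^-3 M
% ionization = x/C₀ × 100% = 5.18 × 10^-3/0.178 × 100% = 2.9%

2.9%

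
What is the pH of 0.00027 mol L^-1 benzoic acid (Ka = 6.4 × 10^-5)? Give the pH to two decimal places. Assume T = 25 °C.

pH = 3.99

C6H5COOH ⇌ C6H5COO- + H+
Ka = [H+]²/(0.00027 − [H+]) = 6.4 × 10^-5
Here C₀/Ka ≈ 4.22, so the small-[H+] approximation fails. Use the quadratic:
[H+] = [−6.4e-05 + √(6.4e-05² + 6.91e-08)]/2 = 1.03 × 10^-4 M
pH = −log[H+] = −log(1.03 × 10^-4) = 3.99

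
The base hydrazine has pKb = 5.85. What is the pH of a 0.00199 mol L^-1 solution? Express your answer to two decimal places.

pH = 9.72

N2H4 + H2O ⇌ N2H5+ + OH-
Kb = 10^(−5.85) = 1.41 × 10^-6
Kb = [OH-]²/(0.00199 − [OH-]) = 1.41 × 10^-6
Since Kb ≪ C₀, [OH-] ≈ √(Kb·C₀) = 5.30 × 10^-5 M.
Check: 2.7% ionized — well under 5%, approximation valid.
pOH = 4.28, so pH = 14.00 − pOH = 9.72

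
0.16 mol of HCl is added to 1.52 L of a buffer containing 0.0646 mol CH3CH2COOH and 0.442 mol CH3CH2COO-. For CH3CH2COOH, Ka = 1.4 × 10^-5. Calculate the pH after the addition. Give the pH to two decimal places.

After neutralization: n(CH3CH2COOH) = 0.225 mol, n(CH3CH2COO-) = 0.282 mol.
pKa = −log(1.4 × 10^-5) = 4.854
Henderson–Hasselbalch with mole ratio 0.282/0.225: pH = 4.854 + (+0.098)

pH = 4.95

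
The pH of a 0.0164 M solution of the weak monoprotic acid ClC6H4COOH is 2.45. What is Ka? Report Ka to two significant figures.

[H+] = 10^(-2.45) = 3.55 × 10^-3 M
At equilibrium [HA] = 0.0164 − 3.55 × 10^-3 = 1.29 × 10^-2 M
Ka = [H+][A-]/[HA] = (3.55 × 10^-3)² / 1.29 × 10^-2 = 9.8 × 10^-4

Ka = 9.8 × 10^-4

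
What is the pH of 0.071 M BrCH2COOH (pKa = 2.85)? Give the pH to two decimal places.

pH = 2.03

BrCH2COOH ⇌ BrCH2COO- + H+
Ka = 10^(−2.85) = 1.41 × 10^-3
Let x = [H+] at equilibrium. Ka = x²/(0.071 − x).
Here C₀/Ka ≈ 50.4, so the small-x approximation fails. Use the quadratic:
x = [−0.00141 + √(0.00141² + 0.0004)]/2 = 9.33 × 10^-3 M
pH = −log(9.33 × 10^-3) = 2.03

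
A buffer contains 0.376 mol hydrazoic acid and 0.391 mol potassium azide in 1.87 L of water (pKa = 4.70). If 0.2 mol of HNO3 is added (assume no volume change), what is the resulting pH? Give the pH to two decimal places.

pH = 4.22

After neutralization: n(HN3) = 0.576 mol, n(N3-) = 0.191 mol.
Henderson–Hasselbalch with mole ratio 0.191/0.576: pH = 4.70 + (-0.479)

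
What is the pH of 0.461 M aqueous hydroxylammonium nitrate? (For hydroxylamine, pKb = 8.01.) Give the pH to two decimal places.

NH3OH+ is the conjugate acid of the weak base NH2OH.
Kb = 10^(−8.01) = 9.77 × 10^-9
Ka = Kw/Kb = 1.0×10^-14 / 9.77 × 10^-9 = 1.02 × 10^-6
Ka = [H+]²/(0.461 − [H+]) = 1.02 × 10^-6
Neglecting [H+] in the denominator: [H+] = √(1.02 × 10^-6 × 0.461) = 6.86 × 10^-4 M
pH = −log[H+] = −log(6.86 × 10^-4) = 3.16

pH = 3.16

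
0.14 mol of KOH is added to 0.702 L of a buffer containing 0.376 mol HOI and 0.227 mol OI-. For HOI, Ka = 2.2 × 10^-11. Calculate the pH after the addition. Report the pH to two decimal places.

pH = 10.85

OH- converts HOI to OI-: HOI → 0.236 mol, OI- → 0.367 mol.
pKa = −log(2.2 × 10^-11) = 10.658
pH = pKa + log(n_OI-/n_HOI) = 10.658 + log(0.367/0.236) = 10.658 + (+0.192)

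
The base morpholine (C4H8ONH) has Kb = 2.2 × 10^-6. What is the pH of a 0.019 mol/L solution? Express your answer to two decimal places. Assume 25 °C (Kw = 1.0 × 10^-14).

C4H8ONH + H2O ⇌ C4H8ONH2+ + OH-
From the ICE table, Kb = [OH-]²/(0.019 − [OH-]) = 2.2 × 10^-6.
Since Kb ≪ C₀, [OH-] ≈ √(Kb·C₀) = 2.04 × 10^-4 M.
([OH-]/C₀ = 1.1% < 5%, so the approximation holds.)
pOH = 3.69, so pH = 14.00 − pOH = 10.31

pH = 10.31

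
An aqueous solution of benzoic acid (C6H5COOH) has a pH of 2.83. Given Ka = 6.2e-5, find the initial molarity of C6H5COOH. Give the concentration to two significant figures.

[H+] = 10^(-2.83) = 1.48 × 10^-3 M = x
Ka = x²/(C₀ − x) ⇒ C₀ = x + x²/Ka
C₀ = 1.48 × 10^-3 + (1.48 × 10^-3)²/(6.2 × 10^-5) = 3.68 × 10^-2 M

C₀ = 3.7 × 10^-2 M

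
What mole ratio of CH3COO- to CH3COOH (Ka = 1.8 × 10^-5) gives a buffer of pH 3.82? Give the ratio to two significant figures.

ratio = 0.12

pKa = -log(1.8 × 10^-5) = 4.745
pH = pKa + log(r) ⇒ log(r) = 3.82 − 4.745 = -0.925
r = [CH3COO-]/[CH3COOH] = 10^(-0.925) = 0.119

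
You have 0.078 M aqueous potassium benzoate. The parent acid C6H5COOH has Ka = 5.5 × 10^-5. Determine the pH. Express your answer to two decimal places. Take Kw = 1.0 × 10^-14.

pH = 8.58

C6H5COO- is the conjugate base of the weak acid C6H5COOH.
Kb = Kw/Ka = 1.0×10^-14 / 5.5 × 10^-5 = 1.82 × 10^-10
Kb = x²/(0.078 − x) = 1.82 × 10^-10
Since Kb ≪ C₀, x ≈ √(Kb·C₀) = 3.77 × 10^-6 M.
(x/C₀ = 0.0048% < 5%, so the approximation holds.)
pOH = 5.42, so pH = 14.00 − pOH = 8.58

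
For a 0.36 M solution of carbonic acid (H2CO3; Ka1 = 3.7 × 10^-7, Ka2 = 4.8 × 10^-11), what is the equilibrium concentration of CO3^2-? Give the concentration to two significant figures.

First ionization gives [H+] ≈ [HCO3-] = 3.65 × 10^-4 M.
Second step: Ka2 = [H+][CO3^2-]/[HCO3-] ≈ [CO3^2-] (since [H+] ≈ [HCO3-]).
So [CO3^2-] ≈ Ka2.

4.8 × 10^-11 M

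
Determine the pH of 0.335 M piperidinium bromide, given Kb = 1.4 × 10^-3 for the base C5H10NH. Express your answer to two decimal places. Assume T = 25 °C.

C5H10NH2+ is the conjugate acid of the weak base C5H10NH.
Ka = Kw/Kb = 1.0×10^-14 / 1.4 × 10^-3 = 7.14 × 10^-12
Let x = [H+] at equilibrium. Ka = x²/(0.335 − x).
Assume x ≪ 0.335: x ≈ √(7.14 × 10^-12 × 0.335) = 1.55 × 10^-6 M
Check: 0.00046% ionized — well under 5%, approximation valid.
pH = −log(1.55 × 10^-6) = 5.81

pH = 5.81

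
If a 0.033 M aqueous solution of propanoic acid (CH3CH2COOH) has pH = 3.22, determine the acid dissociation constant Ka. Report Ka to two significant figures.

Ka = 1.1 × 10^-5

[H+] = 10^(-3.22) = 6.03 × 10^-4 M
At equilibrium [HA] = 0.033 − 6.03 × 10^-4 = 3.24 × 10^-2 M
Ka = [H+][A-]/[HA] = (6.03 × 10^-4)² / 3.24 × 10^-2 = 1.1 × 10^-5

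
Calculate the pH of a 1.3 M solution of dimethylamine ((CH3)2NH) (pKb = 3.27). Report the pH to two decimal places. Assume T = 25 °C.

(CH3)2NH + H2O ⇌ (CH3)2NH2+ + OH-
Kb = 10^(−3.27) = 5.37 × 10^-4
Kb = [OH-]²/(1.3 − [OH-]) = 5.37 × 10^-4
Since Kb ≪ C₀, [OH-] ≈ √(Kb·C₀) = 2.64 × 10^-2 M.
pOH = −log(2.64 × 10^-2) = 1.58; pH = 14.00 − 1.58 = 12.42

pH = 12.42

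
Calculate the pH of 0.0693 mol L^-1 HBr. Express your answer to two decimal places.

HBr is a strong acid and dissociates completely, so [H+] = 0.0693 M.
pH = -log(0.0693) = 1.16

pH = 1.16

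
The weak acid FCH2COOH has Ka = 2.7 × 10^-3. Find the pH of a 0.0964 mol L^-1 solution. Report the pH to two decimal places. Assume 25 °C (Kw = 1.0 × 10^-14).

pH = 1.83

FCH2COOH ⇌ FCH2COO- + H+
From the ICE table, Ka = [H+]²/(0.0964 − [H+]) = 2.7 × 10^-3.
[H+] is not negligible relative to C₀; solve [H+]² + 0.0027·[H+] − 0.00026 = 0.
[H+] = [−0.0027 + √(0.0027² + 0.00104)]/2 = 1.48 × 10^-2 M
pH = −log[H+] = −log(1.48 × 10^-2) = 1.83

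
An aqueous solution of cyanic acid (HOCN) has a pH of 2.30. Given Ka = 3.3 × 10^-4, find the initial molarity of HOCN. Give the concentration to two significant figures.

C₀ = 8.1 × 10^-2 M

[H+] = 10^(-2.30) = 5.01 × 10^-3 M = x
Ka = x²/(C₀ − x) ⇒ C₀ = x + x²/Ka
C₀ = 5.01 × 10^-3 + (5.01 × 10^-3)²/(3.3 × 10^-4) = 8.11 × 10^-2 M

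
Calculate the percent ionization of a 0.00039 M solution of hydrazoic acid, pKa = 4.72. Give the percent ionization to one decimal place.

19.8%

HN3 ⇌ N3- + H+; let x = [H+] at equilibrium.
Ka = 10^(−4.72) = 1.91 × 10^-5
Ka = x²/(C₀ − x); solving the quadratic gives x = 7.73 × 10^-5 M.
Fraction ionized = 7.73 × 10^-5 / 0.00039 = 0.1982 → 19.8%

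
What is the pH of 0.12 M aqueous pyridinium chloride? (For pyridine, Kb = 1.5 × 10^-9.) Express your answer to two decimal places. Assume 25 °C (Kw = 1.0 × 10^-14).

pH = 3.05

C5H5NH+ is the conjugate acid of the weak base C5H5N.
Ka = Kw/Kb = 1.0×10^-14 / 1.5 × 10^-9 = 6.67 × 10^-6
Ka = x²/(0.12 − x) = 6.67 × 10^-6
Neglecting x in the denominator: x = √(6.67 × 10^-6 × 0.12) = 8.95 × 10^-4 M
Check: 0.75% ionized — well under 5%, approximation valid.
pH = −log(8.95 × 10^-4) = 3.05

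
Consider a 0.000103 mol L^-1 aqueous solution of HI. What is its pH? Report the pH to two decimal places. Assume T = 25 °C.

pH = 3.99

HI is a strong acid and dissociates completely, so [H+] = 0.000103 M.
pH = -log(0.000103) = 3.99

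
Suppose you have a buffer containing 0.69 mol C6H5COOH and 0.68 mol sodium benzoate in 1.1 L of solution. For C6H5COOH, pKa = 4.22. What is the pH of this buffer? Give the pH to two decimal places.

pH = pKa + log([A⁻]/[HA]) = 4.22 + log(0.68/0.69)
pH = 4.22 + (-0.006) = 4.21

pH = 4.21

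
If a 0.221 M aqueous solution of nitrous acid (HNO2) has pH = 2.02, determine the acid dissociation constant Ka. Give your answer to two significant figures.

Ka = 4.3 × 10^-4

[H+] = 10^(-2.02) = 9.55 × 10^-3 M
At equilibrium [HA] = 0.221 − 9.55 × 10^-3 = 2.11 × 10^-1 M
Ka = [H+][A-]/[HA] = (9.55 × 10^-3)² / 2.11 × 10^-1 = 4.3 × 10^-4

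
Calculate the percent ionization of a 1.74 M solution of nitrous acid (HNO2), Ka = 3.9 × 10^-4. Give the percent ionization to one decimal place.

HNO2 ⇌ NO2- + H+; let x = [H+] at equilibrium.
x ≈ √(Ka·C₀) = √(3.9 × 10^-4 × 1.74) = 2.60 × 10^-2 M
Fraction ionized = 2.60 × 10^-2 / 1.74 = 0.0149 → 1.5%

1.5%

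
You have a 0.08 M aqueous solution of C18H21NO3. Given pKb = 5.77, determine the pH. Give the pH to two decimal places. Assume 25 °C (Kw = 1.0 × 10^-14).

C18H21NO3 + H2O ⇌ C18H22NO3+ + OH-
Kb = 10^(−5.77) = 1.70 × 10^-6
From the ICE table, Kb = [OH-]²/(0.08 − [OH-]) = 1.70 × 10^-6.
Neglecting [OH-] in the denominator: [OH-] = √(1.70 × 10^-6 × 0.08) = 3.69 × 10^-4 M
pOH = 3.43, so pH = 14.00 − pOH = 10.57

pH = 10.57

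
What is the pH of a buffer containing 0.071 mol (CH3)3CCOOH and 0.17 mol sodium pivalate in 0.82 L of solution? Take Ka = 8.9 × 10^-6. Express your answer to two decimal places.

pH = 5.43

pKa = −log(8.9 × 10^-6) = 5.051
pH = pKa + log([A⁻]/[HA]) = 5.051 + log(0.17/0.071)
pH = 5.051 + (+0.379) = 5.43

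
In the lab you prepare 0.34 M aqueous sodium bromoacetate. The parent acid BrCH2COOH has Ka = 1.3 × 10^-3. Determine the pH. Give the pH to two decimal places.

BrCH2COO- is the conjugate base of the weak acid BrCH2COOH.
Kb = Kw/Ka = 1.0×10^-14 / 1.3 × 10^-3 = 7.69 × 10^-12
Kb = x²/(0.34 − x) = 7.69 × 10^-12
Neglecting x in the denominator: x = √(7.69 × 10^-12 × 0.34) = 1.62 × 10^-6 M
pOH = −log(1.62 × 10^-6) = 5.79; pH = 14.00 − 5.79 = 8.21

pH = 8.21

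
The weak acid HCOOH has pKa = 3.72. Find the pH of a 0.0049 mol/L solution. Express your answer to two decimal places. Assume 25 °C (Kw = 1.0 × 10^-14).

HCOOH ⇌ HCOO- + H+
Ka = 10^(−3.72) = 1.91 × 10^-4
From the ICE table, Ka = [H+]²/(0.0049 − [H+]) = 1.91 × 10^-4.
[H+] is not negligible relative to C₀; solve [H+]² + 0.000191·[H+] − 9.36e-07 = 0.
[H+] = [−0.000191 + √(0.000191² + 3.74e-06)]/2 = 8.77 × 10^-4 M
pH = −log(8.77 × 10^-4) = 3.06

pH = 3.06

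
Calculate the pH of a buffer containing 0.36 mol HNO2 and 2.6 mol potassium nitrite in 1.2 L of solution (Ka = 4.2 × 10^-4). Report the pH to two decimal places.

pH = 4.24

pKa = −log(4.2 × 10^-4) = 3.377
pH = pKa + log([A⁻]/[HA]) = 3.377 + log(2.6/0.36)
pH = 3.377 + (+0.859) = 4.24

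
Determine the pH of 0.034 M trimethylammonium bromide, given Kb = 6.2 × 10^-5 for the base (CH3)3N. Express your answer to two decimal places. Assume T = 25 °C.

(CH3)3NH+ is the conjugate acid of the weak base (CH3)3N.
Ka = Kw/Kb = 1.0×10^-14 / 6.2 × 10^-5 = 1.61 × 10^-10
Ka = [H+]²/(0.034 − [H+]) = 1.61 × 10^-10
Since Ka ≪ C₀, [H+] ≈ √(Ka·C₀) = 2.34 × 10^-6 M.
Check: 0.0069% ionized — well under 5%, approximation valid.
pH = −log(2.34 × 10^-6) = 5.63

pH = 5.63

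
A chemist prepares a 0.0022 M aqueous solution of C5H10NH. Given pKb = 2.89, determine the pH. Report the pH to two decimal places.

C5H10NH + H2O ⇌ C5H10NH2+ + OH-
Kb = 10^(−2.89) = 1.29 × 10^-3
Let x = [OH-] at equilibrium. Kb = x²/(0.0022 − x).
Here C₀/Kb ≈ 1.71, so the small-x approximation fails. Use the quadratic:
x = (−Kb + √(Kb² + 4·Kb·C₀))/2 = 1.16 × 10^-3 M
pOH = 2.94, so pH = 14.00 − pOH = 11.06

pH = 11.06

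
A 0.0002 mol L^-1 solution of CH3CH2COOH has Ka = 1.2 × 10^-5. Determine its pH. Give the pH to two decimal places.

pH = 4.36

CH3CH2COOH ⇌ CH3CH2COO- + H+
Ka = [H+]²/(0.0002 − [H+]) = 1.2 × 10^-5
The 5% rule fails; solving [H+]² + Ka·[H+] − Ka·C₀ = 0 exactly:
[H+] = [−1.2e-05 + √(1.2e-05² + 9.6e-09)]/2 = 4.34 × 10^-5 M
pH = −log[H+] = −log(4.34 × 10^-5) = 4.36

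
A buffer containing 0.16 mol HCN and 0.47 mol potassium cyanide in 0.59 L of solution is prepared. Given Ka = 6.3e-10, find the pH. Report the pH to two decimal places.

pKa = −log(6.3 × 10^-10) = 9.201
pH = pKa + log([A⁻]/[HA]) = 9.201 + log(0.47/0.16)
pH = 9.201 + (+0.468) = 9.67

pH = 9.67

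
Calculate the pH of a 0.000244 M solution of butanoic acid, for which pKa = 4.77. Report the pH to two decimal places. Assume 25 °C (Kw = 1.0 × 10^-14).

pH = 4.25

CH3(CH2)2COOH ⇌ CH3(CH2)2COO- + H+
Ka = 10^(−4.77) = 1.70 × 10^-5
Ka = x²/(0.000244 − x) = 1.70 × 10^-5
x is not negligible relative to C₀; solve x² + 1.7e-05·x − 4.15e-09 = 0.
x = (−Ka + √(Ka² + 4·Ka·C₀))/2 = 5.65 × 10^-5 M
pH = −log[H+] = −log(5.65 × 10^-5) = 4.25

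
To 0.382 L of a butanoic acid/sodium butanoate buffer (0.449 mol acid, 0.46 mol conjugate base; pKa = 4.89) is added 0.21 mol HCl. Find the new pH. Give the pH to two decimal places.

After neutralization: n(CH3(CH2)2COOH) = 0.659 mol, n(CH3(CH2)2COO-) = 0.25 mol.
pH = pKa + log([A⁻]/[HA]) = 4.89 + log(0.25/0.659) = 4.89 -0.421

pH = 4.47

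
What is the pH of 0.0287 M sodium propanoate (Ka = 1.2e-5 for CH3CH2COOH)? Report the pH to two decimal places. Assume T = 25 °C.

CH3CH2COO- is the conjugate base of the weak acid CH3CH2COOH.
Kb = Kw/Ka = 1.0×10^-14 / 1.2 × 10^-5 = 8.33 × 10^-10
Let x = [OH-] at equilibrium. Kb = x²/(0.0287 − x).
Assume x ≪ 0.0287: x ≈ √(8.33 × 10^-10 × 0.0287) = 4.89 × 10^-6 M
pOH = −log(4.89 × 10^-6) = 5.31; pH = 14.00 − 5.31 = 8.69

pH = 8.69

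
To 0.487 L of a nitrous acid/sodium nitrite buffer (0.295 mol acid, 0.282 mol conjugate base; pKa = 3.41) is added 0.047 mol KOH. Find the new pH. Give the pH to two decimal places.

pH = 3.53

After neutralization: n(HNO2) = 0.248 mol, n(NO2-) = 0.329 mol.
pH = pKa + log(n_NO2-/n_HNO2) = 3.41 + log(0.329/0.248) = 3.41 + (+0.123)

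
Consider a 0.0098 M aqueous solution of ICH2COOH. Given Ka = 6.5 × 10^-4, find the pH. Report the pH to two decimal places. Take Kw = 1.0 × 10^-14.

pH = 2.65

ICH2COOH ⇌ ICH2COO- + H+
Ka = [H+]²/(0.0098 − [H+]) = 6.5 × 10^-4
Here C₀/Ka ≈ 15.1, so the small-[H+] approximation fails. Use the quadratic:
[H+] = (−Ka + √(Ka² + 4·Ka·C₀))/2 = 2.22 × 10^-3 M
pH = −log[H+] = −log(2.22 × 10^-3) = 2.65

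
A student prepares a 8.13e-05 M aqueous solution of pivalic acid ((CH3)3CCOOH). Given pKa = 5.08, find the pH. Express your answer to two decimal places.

pH = 4.65

(CH3)3CCOOH ⇌ (CH3)3CCOO- + H+
Ka = 10^(−5.08) = 8.32 × 10^-6
Ka = [H+]²/(8.13e-05 − [H+]) = 8.32 × 10^-6
[H+] is not negligible relative to C₀; solve [H+]² + 8.32e-06·[H+] − 6.76e-10 = 0.
[H+] = [−8.32e-06 + √(8.32e-06² + 2.71e-09)]/2 = 2.22 × 10^-5 M
pH = −log(2.22 × 10^-5) = 4.65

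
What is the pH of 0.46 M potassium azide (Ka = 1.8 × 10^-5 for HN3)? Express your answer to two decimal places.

pH = 9.20

N3- is the conjugate base of the weak acid HN3.
Kb = Kw/Ka = 1.0×10^-14 / 1.8 × 10^-5 = 5.56 × 10^-10
Kb = x²/(0.46 − x) = 5.56 × 10^-10
Since Kb ≪ C₀, x ≈ √(Kb·C₀) = 1.60 × 10^-5 M.
pOH = −log(1.60 × 10^-5) = 4.80; pH = 14.00 − 4.80 = 9.20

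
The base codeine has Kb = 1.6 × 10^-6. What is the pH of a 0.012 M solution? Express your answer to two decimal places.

C18H21NO3 + H2O ⇌ C18H22NO3+ + OH-
From the ICE table, Kb = [OH-]²/(0.012 − [OH-]) = 1.6 × 10^-6.
Since Kb ≪ C₀, [OH-] ≈ √(Kb·C₀) = 1.39 × 10^-4 M.
([OH-]/C₀ = 1.2% < 5%, so the approximation holds.)
pOH = 3.86, so pH = 14.00 − pOH = 10.14

pH = 10.14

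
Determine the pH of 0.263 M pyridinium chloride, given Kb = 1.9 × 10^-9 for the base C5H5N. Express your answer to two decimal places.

C5H5NH+ is the conjugate acid of the weak base C5H5N.
Ka = Kw/Kb = 1.0×10^-14 / 1.9 × 10^-9 = 5.26 × 10^-6
From the ICE table, Ka = [H+]²/(0.263 − [H+]) = 5.26 × 10^-6.
Assume [H+] ≪ 0.263: [H+] ≈ √(5.26 × 10^-6 × 0.263) = 1.18 × 10^-3 M
([H+]/C₀ = 0.45% < 5%, so the approximation holds.)
pH = −log(1.18 × 10^-3) = 2.93

pH = 2.93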